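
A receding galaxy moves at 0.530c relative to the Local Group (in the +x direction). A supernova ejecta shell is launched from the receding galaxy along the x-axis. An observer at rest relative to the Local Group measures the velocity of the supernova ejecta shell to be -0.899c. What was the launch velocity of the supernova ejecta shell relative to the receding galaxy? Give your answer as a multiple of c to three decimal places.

-0.968c

Invert the composition law: u' = (u − v)/(1 − uv/c²).
u' = (-0.899 − 0.530) / (1 − (-0.899)(0.530)) = -1.4290/1.4765 = -0.9678.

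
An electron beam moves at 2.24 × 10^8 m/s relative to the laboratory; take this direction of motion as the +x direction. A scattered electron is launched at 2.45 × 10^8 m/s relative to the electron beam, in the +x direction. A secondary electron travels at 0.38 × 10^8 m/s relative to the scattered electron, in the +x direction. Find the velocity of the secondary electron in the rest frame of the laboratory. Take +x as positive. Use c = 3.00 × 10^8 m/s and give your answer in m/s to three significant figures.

2.93 × 10^8 m/s

Apply u = (u' + v)/(1 + u'v/c²) successively, working outward toward the laboratory.
(Dividing each given speed by c = 3.00 × 10^8 m/s to work in units of c.)
Start: velocity of the electron beam relative to the laboratory = 0.7467c.
Compose with the scattered electron (u' = 0.817 in the electron beam frame): u_1 = (0.817 + 0.747) / (1 + 0.817·0.747) = 1.5633/1.6098 = 0.9711.
Compose with the secondary electron (u' = 0.127 in the scattered electron frame): u_2 = (0.127 + 0.971) / (1 + 0.127·0.971) = 1.0978/1.1230 = 0.9776.
So u = 0.9776 × 3.00 × 10^8 m/s.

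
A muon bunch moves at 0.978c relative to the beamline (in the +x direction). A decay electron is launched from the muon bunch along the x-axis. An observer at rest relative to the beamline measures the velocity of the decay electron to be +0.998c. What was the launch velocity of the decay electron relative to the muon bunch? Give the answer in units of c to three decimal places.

Invert the composition law: u' = (u − v)/(1 − uv/c²).
u' = (0.998 − 0.978) / (1 − (0.998)(0.978)) = 0.0200/0.0240 = 0.8349.

+0.835c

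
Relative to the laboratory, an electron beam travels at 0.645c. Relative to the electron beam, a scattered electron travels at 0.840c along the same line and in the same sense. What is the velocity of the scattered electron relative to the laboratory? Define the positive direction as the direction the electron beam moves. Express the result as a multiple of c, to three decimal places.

With v = 0.645 and u' = 0.840 (in units of c),
u = (u' + v)/(1 + u'v/c²):
u = (0.840 + 0.645) / (1 + 0.840·0.645) = 1.4850/1.5418 = 0.9632
(Galilean addition would give +1.485c, exceeding c.)

0.963c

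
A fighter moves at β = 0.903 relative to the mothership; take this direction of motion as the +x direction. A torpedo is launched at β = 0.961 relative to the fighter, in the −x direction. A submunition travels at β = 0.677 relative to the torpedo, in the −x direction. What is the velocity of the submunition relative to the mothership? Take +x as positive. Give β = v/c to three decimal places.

β = -0.860

Apply u = (u' + v)/(1 + u'v/c²) successively, working outward toward the mothership.
Start: velocity of the fighter relative to the mothership = 0.9030c.
Compose with the torpedo (u' = -0.961 in the fighter frame): u_1 = (-0.961 + 0.903) / (1 + (-0.961)·0.903) = -0.0580/0.1322 = -0.4387.
Compose with the submunition (u' = -0.677 in the torpedo frame): u_2 = (-0.677 + (-0.439)) / (1 + (-0.677)·(-0.439)) = -1.1157/1.2970 = -0.8602.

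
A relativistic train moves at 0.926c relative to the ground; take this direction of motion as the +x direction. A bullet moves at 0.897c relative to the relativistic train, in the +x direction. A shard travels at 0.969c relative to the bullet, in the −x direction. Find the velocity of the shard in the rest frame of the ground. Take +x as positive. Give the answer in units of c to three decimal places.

Apply u = (u' + v)/(1 + u'v/c²) successively, working outward toward the ground.
Start: velocity of the relativistic train relative to the ground = 0.9260c.
Compose with the bullet (u' = 0.897 in the relativistic train frame): u_1 = (0.897 + 0.926) / (1 + 0.897·0.926) = 1.8230/1.8306 = 0.9958.
Compose with the shard (u' = -0.969 in the bullet frame): u_2 = (-0.969 + 0.996) / (1 + (-0.969)·0.996) = 0.0268/0.0350 = 0.7660.

+0.766c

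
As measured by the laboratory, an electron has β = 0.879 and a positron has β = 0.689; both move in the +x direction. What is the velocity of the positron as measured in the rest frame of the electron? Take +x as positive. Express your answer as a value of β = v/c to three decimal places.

β_A = 0.879, β_B = 0.689.
Transform to A's frame with the inverse velocity-addition law: u' = (u − v)/(1 − uv/c²), taking u = β_B and v = β_A.
u' = (0.689 − 0.879) / (1 − (0.879)(0.689)) = -0.1900/0.3944 = -0.4818.

β = -0.482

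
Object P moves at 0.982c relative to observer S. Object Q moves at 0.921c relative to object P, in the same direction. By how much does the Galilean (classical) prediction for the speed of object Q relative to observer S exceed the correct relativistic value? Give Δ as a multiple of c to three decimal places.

Galilean: u_cl = 0.921 + 0.982 = 1.9030.
Relativistic: u_rel = (0.921 + 0.982) / (1 + 0.921·0.982) = 1.9030/1.9044 = 0.9993.
Δ = 1.9030 − 0.9993 = 0.9037.
(The classical prediction exceeds c; the relativistic result does not.)

Δ = 0.904c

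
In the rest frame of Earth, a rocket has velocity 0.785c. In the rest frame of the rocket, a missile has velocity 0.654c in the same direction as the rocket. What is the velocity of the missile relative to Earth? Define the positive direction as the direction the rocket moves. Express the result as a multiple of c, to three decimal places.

With v = 0.785 and u' = 0.654 (in units of c),
u = (u' + v)/(1 + u'v/c²):
u = (0.654 + 0.785) / (1 + 0.654·0.785) = 1.4390/1.5134 = 0.9508

0.951c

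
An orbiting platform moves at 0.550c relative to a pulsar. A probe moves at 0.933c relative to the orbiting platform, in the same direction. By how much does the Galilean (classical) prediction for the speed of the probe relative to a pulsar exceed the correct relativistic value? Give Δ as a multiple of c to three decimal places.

Galilean: u_cl = 0.933 + 0.550 = 1.4830.
Relativistic: u_rel = (0.933 + 0.550) / (1 + 0.933·0.550) = 1.4830/1.5131 = 0.9801.
Δ = 1.4830 − 0.9801 = 0.5029.
(The classical prediction exceeds c; the relativistic result does not.)

Δ = 0.503c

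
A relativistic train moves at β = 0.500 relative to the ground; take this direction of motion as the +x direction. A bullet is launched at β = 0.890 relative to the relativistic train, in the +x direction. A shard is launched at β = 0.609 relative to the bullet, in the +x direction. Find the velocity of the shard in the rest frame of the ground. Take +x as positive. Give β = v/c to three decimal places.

Apply u = (u' + v)/(1 + u'v/c²) successively, working outward toward the ground.
Start: velocity of the relativistic train relative to the ground = 0.5000c.
Compose with the bullet (u' = 0.890 in the relativistic train frame): u_1 = (0.890 + 0.500) / (1 + 0.890·0.500) = 1.3900/1.4450 = 0.9619.
Compose with the shard (u' = 0.609 in the bullet frame): u_2 = (0.609 + 0.962) / (1 + 0.609·0.962) = 1.5709/1.5858 = 0.9906.

β = 0.991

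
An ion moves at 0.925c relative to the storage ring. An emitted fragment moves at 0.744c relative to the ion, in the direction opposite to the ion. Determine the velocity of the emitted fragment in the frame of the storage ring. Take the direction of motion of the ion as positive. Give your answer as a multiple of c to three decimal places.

+0.581c

With v = 0.925 and u' = -0.744 (in units of c),
u = (u' + v)/(1 + u'v/c²):
u = (-0.744 + 0.925) / (1 + (-0.744)·0.925) = 0.1810/0.3118 = 0.5805
(Galilean addition would give +0.181c.)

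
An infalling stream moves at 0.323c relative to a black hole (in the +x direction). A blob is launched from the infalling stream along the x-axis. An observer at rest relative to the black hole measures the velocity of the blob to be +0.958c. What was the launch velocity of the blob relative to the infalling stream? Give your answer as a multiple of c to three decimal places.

+0.920c

Invert the composition law: u' = (u − v)/(1 − uv/c²).
u' = (0.958 − 0.323) / (1 − (0.958)(0.323)) = 0.6350/0.6906 = 0.9195.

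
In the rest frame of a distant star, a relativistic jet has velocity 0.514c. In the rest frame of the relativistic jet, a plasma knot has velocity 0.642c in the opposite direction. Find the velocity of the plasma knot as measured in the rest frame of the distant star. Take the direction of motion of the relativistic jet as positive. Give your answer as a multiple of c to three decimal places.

-0.191c

With v = 0.514 and u' = -0.642 (in units of c),
u = (u' + v)/(1 + u'v/c²):
u = (-0.642 + 0.514) / (1 + (-0.642)·0.514) = -0.1280/0.6700 = -0.1910
(Galilean addition would give -0.128c.)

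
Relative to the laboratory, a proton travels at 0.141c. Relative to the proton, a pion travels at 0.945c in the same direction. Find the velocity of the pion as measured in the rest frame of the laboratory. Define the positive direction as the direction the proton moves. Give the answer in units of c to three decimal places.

With v = 0.141 and u' = 0.945 (in units of c),
u = (u' + v)/(1 + u'v/c²):
u = (0.945 + 0.141) / (1 + 0.945·0.141) = 1.0860/1.1332 = 0.9583

0.958c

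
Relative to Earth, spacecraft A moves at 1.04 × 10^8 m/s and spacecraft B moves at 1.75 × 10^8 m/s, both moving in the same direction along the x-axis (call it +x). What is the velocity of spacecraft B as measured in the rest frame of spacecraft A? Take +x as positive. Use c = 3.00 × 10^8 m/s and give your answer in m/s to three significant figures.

β_A = 0.347, β_B = 0.583 (dividing each by c = 3.00 × 10^8 m/s).
Transform to A's frame with the inverse velocity-addition law: u' = (u − v)/(1 − uv/c²), taking u = β_B and v = β_A.
u' = (0.583 − 0.347) / (1 − (0.347)(0.583)) = 0.2367/0.7978 = 0.2967.
u' = 0.2967 × 3.00 × 10^8 m/s.

+8.90 × 10^7 m/s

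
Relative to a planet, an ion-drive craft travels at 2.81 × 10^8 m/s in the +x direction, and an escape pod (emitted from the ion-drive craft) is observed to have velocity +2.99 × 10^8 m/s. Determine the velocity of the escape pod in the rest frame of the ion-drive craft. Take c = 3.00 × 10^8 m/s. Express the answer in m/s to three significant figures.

v = 0.937c, u = 0.997c.
Invert the composition law: u' = (u − v)/(1 − uv/c²).
u' = (0.997 − 0.937) / (1 − (0.997)(0.937)) = 0.0600/0.0665 = 0.9029.
u' = 0.9029 × 3.00 × 10^8 m/s.

+2.71 × 10^8 m/s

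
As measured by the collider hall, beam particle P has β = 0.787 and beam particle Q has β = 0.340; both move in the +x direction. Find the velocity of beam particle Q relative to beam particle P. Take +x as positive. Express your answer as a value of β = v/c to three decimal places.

β_A = 0.787, β_B = 0.340.
Transform to A's frame with the inverse velocity-addition law: u' = (u − v)/(1 − uv/c²), taking u = β_B and v = β_A.
u' = (0.340 − 0.787) / (1 − (0.787)(0.340)) = -0.4470/0.7324 = -0.6103.

β = -0.610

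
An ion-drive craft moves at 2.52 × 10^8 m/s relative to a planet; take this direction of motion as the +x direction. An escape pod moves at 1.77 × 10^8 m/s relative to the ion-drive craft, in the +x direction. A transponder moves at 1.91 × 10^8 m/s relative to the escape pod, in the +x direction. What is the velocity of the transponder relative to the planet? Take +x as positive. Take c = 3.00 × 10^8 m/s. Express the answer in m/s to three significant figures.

2.97 × 10^8 m/s

Apply u = (u' + v)/(1 + u'v/c²) successively, working outward toward the planet.
(Dividing each given speed by c = 3.00 × 10^8 m/s to work in units of c.)
Start: velocity of the ion-drive craft relative to the planet = 0.8400c.
Compose with the escape pod (u' = 0.590 in the ion-drive craft frame): u_1 = (0.590 + 0.840) / (1 + 0.590·0.840) = 1.4300/1.4956 = 0.9561.
Compose with the transponder (u' = 0.637 in the escape pod frame): u_2 = (0.637 + 0.956) / (1 + 0.637·0.956) = 1.5928/1.6087 = 0.9901.
So u = 0.9901 × 3.00 × 10^8 m/s.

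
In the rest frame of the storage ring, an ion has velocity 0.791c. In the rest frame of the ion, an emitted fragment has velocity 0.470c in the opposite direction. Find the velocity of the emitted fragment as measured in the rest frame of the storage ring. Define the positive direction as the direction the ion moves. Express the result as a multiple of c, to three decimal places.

With v = 0.791 and u' = -0.470 (in units of c),
u = (u' + v)/(1 + u'v/c²):
u = (-0.470 + 0.791) / (1 + (-0.470)·0.791) = 0.3210/0.6282 = 0.5110
(Galilean addition would give +0.321c.)

+0.511c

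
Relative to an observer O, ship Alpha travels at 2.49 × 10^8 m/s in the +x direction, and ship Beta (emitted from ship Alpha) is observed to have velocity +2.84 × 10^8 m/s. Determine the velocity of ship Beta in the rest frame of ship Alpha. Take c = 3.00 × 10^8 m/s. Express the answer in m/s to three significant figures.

v = 0.830c, u = 0.947c.
Invert the composition law: u' = (u − v)/(1 − uv/c²).
u' = (0.947 − 0.830) / (1 − (0.947)(0.830)) = 0.1167/0.2143 = 0.5445.
u' = 0.5445 × 3.00 × 10^8 m/s.

+1.63 × 10^8 m/s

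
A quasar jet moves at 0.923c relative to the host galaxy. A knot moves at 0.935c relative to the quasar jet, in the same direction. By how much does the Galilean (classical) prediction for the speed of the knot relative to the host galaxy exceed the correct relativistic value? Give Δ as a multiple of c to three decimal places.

Galilean: u_cl = 0.935 + 0.923 = 1.8580.
Relativistic: u_rel = (0.935 + 0.923) / (1 + 0.935·0.923) = 1.8580/1.8630 = 0.9973.
Δ = 1.8580 − 0.9973 = 0.8607.
(The classical prediction exceeds c; the relativistic result does not.)

Δ = 0.861c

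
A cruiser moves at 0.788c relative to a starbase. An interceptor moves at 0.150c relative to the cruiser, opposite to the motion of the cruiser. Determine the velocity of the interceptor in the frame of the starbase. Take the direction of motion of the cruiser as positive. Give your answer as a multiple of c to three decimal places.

+0.724c

With v = 0.788 and u' = -0.150 (in units of c),
u = (u' + v)/(1 + u'v/c²):
u = (-0.150 + 0.788) / (1 + (-0.150)·0.788) = 0.6380/0.8818 = 0.7235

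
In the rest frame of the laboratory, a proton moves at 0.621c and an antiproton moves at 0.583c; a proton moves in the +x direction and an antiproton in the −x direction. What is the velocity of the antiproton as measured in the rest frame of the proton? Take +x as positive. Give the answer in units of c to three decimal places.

β_A = 0.621, β_B = -0.583.
Transform to A's frame with the inverse velocity-addition law: u' = (u − v)/(1 − uv/c²), taking u = β_B and v = β_A.
u' = (-0.583 − 0.621) / (1 − (0.621)(-0.583)) = -1.2040/1.3620 = -0.8840.

-0.884c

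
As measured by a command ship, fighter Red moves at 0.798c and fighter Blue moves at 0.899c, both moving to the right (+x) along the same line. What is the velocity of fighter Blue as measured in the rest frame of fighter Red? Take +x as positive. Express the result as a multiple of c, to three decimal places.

+0.357c

β_A = 0.798, β_B = 0.899.
Transform to A's frame with the inverse velocity-addition law: u' = (u − v)/(1 − uv/c²), taking u = β_B and v = β_A.
u' = (0.899 − 0.798) / (1 − (0.798)(0.899)) = 0.1010/0.2826 = 0.3574.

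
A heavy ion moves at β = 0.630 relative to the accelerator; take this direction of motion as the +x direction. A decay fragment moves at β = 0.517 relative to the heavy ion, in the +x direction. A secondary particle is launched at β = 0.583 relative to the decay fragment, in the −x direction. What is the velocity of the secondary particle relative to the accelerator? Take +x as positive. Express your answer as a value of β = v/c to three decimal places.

Apply u = (u' + v)/(1 + u'v/c²) successively, working outward toward the accelerator.
Start: velocity of the heavy ion relative to the accelerator = 0.6300c.
Compose with the decay fragment (u' = 0.517 in the heavy ion frame): u_1 = (0.517 + 0.630) / (1 + 0.517·0.630) = 1.1470/1.3257 = 0.8652.
Compose with the secondary particle (u' = -0.583 in the decay fragment frame): u_2 = (-0.583 + 0.865) / (1 + (-0.583)·0.865) = 0.2822/0.4956 = 0.5694.

β = +0.569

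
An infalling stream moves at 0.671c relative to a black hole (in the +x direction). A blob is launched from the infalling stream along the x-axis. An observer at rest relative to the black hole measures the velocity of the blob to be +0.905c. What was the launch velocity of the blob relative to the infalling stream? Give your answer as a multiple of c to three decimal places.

+0.596c

Invert the composition law: u' = (u − v)/(1 − uv/c²).
u' = (0.905 − 0.671) / (1 − (0.905)(0.671)) = 0.2340/0.3927 = 0.5958.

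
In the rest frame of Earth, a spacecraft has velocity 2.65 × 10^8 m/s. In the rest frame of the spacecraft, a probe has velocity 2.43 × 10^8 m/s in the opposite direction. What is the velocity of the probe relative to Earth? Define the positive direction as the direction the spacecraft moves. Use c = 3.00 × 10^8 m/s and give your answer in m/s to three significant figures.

+7.73 × 10^7 m/s

In units of c (dividing by 3.00 × 10^8 m/s): v = 0.883, u' = -0.810.
u = (u' + v)/(1 + u'v/c²):
u = (-0.810 + 0.883) / (1 + (-0.810)·0.883) = 0.0733/0.2845 = 0.2578
(Galilean addition would give +0.073c.)
Converting back: u = 0.2578 × 3.00 × 10^8 m/s.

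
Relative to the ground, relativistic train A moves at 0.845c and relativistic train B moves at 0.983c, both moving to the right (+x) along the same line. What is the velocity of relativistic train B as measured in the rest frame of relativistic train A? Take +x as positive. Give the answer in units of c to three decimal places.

β_A = 0.845, β_B = 0.983.
Transform to A's frame with the inverse velocity-addition law: u' = (u − v)/(1 − uv/c²), taking u = β_B and v = β_A.
u' = (0.983 − 0.845) / (1 − (0.845)(0.983)) = 0.1380/0.1694 = 0.8148.

+0.815c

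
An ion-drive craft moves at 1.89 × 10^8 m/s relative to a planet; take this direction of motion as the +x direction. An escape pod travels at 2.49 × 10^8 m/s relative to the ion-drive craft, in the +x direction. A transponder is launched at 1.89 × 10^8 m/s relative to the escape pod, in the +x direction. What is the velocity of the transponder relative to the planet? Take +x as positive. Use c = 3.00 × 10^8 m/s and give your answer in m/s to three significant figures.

Apply u = (u' + v)/(1 + u'v/c²) successively, working outward toward the planet.
(Dividing each given speed by c = 3.00 × 10^8 m/s to work in units of c.)
Start: velocity of the ion-drive craft relative to the planet = 0.6300c.
Compose with the escape pod (u' = 0.830 in the ion-drive craft frame): u_1 = (0.830 + 0.630) / (1 + 0.830·0.630) = 1.4600/1.5229 = 0.9587.
Compose with the transponder (u' = 0.630 in the escape pod frame): u_2 = (0.630 + 0.959) / (1 + 0.630·0.959) = 1.5887/1.6040 = 0.9905.
So u = 0.9905 × 3.00 × 10^8 m/s.

2.97 × 10^8 m/s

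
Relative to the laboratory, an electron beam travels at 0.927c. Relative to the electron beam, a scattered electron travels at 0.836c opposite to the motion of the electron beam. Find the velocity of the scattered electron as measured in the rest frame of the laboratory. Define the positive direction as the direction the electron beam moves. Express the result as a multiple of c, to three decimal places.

+0.404c

With v = 0.927 and u' = -0.836 (in units of c),
u = (u' + v)/(1 + u'v/c²):
u = (-0.836 + 0.927) / (1 + (-0.836)·0.927) = 0.0910/0.2250 = 0.4044
(Galilean addition would give +0.091c.)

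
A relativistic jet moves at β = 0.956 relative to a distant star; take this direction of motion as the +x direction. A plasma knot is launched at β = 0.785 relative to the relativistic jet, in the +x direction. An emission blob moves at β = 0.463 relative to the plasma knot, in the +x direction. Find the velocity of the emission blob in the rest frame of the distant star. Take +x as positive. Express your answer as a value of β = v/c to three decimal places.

Apply u = (u' + v)/(1 + u'v/c²) successively, working outward toward the distant star.
Start: velocity of the relativistic jet relative to the distant star = 0.9560c.
Compose with the plasma knot (u' = 0.785 in the relativistic jet frame): u_1 = (0.785 + 0.956) / (1 + 0.785·0.956) = 1.7410/1.7505 = 0.9946.
Compose with the emission blob (u' = 0.463 in the plasma knot frame): u_2 = (0.463 + 0.995) / (1 + 0.463·0.995) = 1.4576/1.4605 = 0.9980.

β = 0.998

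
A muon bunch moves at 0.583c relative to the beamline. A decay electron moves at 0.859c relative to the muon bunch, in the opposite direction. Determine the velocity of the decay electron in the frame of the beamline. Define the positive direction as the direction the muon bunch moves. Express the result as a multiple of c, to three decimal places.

-0.553c

With v = 0.583 and u' = -0.859 (in units of c),
u = (u' + v)/(1 + u'v/c²):
u = (-0.859 + 0.583) / (1 + (-0.859)·0.583) = -0.2760/0.4992 = -0.5529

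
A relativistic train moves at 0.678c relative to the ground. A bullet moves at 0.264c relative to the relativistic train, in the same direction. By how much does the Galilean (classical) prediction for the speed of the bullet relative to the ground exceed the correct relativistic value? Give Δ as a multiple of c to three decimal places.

Galilean: u_cl = 0.264 + 0.678 = 0.9420.
Relativistic: u_rel = (0.264 + 0.678) / (1 + 0.264·0.678) = 0.9420/1.1790 = 0.7990.
Δ = 0.9420 − 0.7990 = 0.1430.

Δ = 0.143c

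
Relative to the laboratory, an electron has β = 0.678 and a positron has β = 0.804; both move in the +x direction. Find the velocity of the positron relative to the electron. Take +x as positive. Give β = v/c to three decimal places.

β = +0.277

β_A = 0.678, β_B = 0.804.
Transform to A's frame with the inverse velocity-addition law: u' = (u − v)/(1 − uv/c²), taking u = β_B and v = β_A.
u' = (0.804 − 0.678) / (1 − (0.678)(0.804)) = 0.1260/0.4549 = 0.2770.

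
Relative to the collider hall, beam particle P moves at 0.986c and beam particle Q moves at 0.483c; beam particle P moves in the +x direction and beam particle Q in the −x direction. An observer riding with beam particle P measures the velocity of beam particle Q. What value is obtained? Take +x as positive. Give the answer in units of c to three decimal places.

-0.995c

β_A = 0.986, β_B = -0.483.
Transform to A's frame with the inverse velocity-addition law: u' = (u − v)/(1 − uv/c²), taking u = β_B and v = β_A.
u' = (-0.483 − 0.986) / (1 − (0.986)(-0.483)) = -1.4690/1.4762 = -0.9951.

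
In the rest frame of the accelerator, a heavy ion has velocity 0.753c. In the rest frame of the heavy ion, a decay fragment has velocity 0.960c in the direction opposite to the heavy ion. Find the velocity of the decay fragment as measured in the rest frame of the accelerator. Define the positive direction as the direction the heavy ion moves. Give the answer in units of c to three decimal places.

With v = 0.753 and u' = -0.960 (in units of c),
u = (u' + v)/(1 + u'v/c²):
u = (-0.960 + 0.753) / (1 + (-0.960)·0.753) = -0.2070/0.2771 = -0.7470
(Galilean addition would give -0.207c.)

-0.747c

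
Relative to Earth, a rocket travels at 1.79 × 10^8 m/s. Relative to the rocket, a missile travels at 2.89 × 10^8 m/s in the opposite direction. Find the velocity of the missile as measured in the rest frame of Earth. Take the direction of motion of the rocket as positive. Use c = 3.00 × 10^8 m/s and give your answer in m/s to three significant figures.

-2.59 × 10^8 m/s

In units of c (dividing by 3.00 × 10^8 m/s): v = 0.597, u' = -0.963.
u = (u' + v)/(1 + u'v/c²):
u = (-0.963 + 0.597) / (1 + (-0.963)·0.597) = -0.3667/0.4252 = -0.8623
Converting back: u = -0.8623 × 3.00 × 10^8 m/s.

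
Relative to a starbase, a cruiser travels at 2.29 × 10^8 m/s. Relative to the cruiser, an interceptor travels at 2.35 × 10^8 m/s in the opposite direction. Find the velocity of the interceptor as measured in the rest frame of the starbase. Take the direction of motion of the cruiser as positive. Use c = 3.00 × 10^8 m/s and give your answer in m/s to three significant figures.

-1.49 × 10^7 m/s

In units of c (dividing by 3.00 × 10^8 m/s): v = 0.763, u' = -0.783.
u = (u' + v)/(1 + u'v/c²):
u = (-0.783 + 0.763) / (1 + (-0.783)·0.763) = -0.0200/0.4021 = -0.0497
Converting back: u = -0.0497 × 3.00 × 10^8 m/s.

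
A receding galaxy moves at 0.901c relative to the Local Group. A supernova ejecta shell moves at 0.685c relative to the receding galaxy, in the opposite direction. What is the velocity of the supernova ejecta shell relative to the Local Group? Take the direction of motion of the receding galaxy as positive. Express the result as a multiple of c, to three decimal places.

+0.564c

With v = 0.901 and u' = -0.685 (in units of c),
u = (u' + v)/(1 + u'v/c²):
u = (-0.685 + 0.901) / (1 + (-0.685)·0.901) = 0.2160/0.3828 = 0.5642
(Galilean addition would give +0.216c.)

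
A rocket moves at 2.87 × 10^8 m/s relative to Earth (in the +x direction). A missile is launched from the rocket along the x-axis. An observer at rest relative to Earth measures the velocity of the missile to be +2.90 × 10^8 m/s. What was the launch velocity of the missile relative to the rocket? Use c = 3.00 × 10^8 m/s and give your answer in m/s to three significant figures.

v = 0.957c, u = 0.967c.
Invert the composition law: u' = (u − v)/(1 − uv/c²).
u' = (0.967 − 0.957) / (1 − (0.967)(0.957)) = 0.0100/0.0752 = 0.1329.
u' = 0.1329 × 3.00 × 10^8 m/s.

+3.99 × 10^7 m/s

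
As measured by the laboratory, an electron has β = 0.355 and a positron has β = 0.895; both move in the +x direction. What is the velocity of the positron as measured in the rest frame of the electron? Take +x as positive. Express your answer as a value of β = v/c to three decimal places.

β_A = 0.355, β_B = 0.895.
Transform to A's frame with the inverse velocity-addition law: u' = (u − v)/(1 − uv/c²), taking u = β_B and v = β_A.
u' = (0.895 − 0.355) / (1 − (0.355)(0.895)) = 0.5400/0.6823 = 0.7915.

β = +0.791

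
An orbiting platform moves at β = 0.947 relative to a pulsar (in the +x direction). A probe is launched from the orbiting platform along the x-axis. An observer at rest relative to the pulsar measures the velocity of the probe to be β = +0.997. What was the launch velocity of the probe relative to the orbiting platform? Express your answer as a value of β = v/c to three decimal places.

Invert the composition law: u' = (u − v)/(1 − uv/c²).
u' = (0.997 − 0.947) / (1 − (0.997)(0.947)) = 0.0500/0.0558 = 0.8954.

β = +0.895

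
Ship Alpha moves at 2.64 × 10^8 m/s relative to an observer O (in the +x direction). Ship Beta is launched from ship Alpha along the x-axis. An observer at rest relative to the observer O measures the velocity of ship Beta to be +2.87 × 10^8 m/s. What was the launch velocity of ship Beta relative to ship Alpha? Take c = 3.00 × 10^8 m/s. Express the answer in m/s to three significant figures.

v = 0.880c, u = 0.957c.
Invert the composition law: u' = (u − v)/(1 − uv/c²).
u' = (0.957 − 0.880) / (1 − (0.957)(0.880)) = 0.0767/0.1581 = 0.4848.
u' = 0.4848 × 3.00 × 10^8 m/s.

+1.45 × 10^8 m/s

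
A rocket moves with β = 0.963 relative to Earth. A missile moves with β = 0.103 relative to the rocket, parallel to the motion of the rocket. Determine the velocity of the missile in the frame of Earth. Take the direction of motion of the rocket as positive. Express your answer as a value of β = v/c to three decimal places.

With v = 0.963 and u' = 0.103 (in units of c),
u = (u' + v)/(1 + u'v/c²):
u = (0.103 + 0.963) / (1 + 0.103·0.963) = 1.0660/1.0992 = 0.9698
(Galilean addition would give +1.066c, exceeding c.)

β = 0.970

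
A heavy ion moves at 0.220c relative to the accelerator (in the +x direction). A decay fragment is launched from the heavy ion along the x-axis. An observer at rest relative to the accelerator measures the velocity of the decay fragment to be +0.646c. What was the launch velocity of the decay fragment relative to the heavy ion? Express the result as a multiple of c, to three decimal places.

+0.497c

Invert the composition law: u' = (u − v)/(1 − uv/c²).
u' = (0.646 − 0.220) / (1 − (0.646)(0.220)) = 0.4260/0.8579 = 0.4966.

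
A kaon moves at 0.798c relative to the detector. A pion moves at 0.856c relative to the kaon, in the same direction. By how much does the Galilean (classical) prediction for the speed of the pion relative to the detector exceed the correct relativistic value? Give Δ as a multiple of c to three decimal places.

Δ = 0.671c

Galilean: u_cl = 0.856 + 0.798 = 1.6540.
Relativistic: u_rel = (0.856 + 0.798) / (1 + 0.856·0.798) = 1.6540/1.6831 = 0.9827.
Δ = 1.6540 − 0.9827 = 0.6713.
(The classical prediction exceeds c; the relativistic result does not.)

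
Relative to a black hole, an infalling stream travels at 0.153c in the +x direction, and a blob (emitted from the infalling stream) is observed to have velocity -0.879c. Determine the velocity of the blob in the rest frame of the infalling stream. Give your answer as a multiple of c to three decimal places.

-0.910c

Invert the composition law: u' = (u − v)/(1 − uv/c²).
u' = (-0.879 − 0.153) / (1 − (-0.879)(0.153)) = -1.0320/1.1345 = -0.9097.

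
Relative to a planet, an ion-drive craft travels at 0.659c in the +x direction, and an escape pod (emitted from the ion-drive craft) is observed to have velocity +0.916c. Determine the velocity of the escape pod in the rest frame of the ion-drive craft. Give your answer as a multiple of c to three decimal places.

Invert the composition law: u' = (u − v)/(1 − uv/c²).
u' = (0.916 − 0.659) / (1 − (0.916)(0.659)) = 0.2570/0.3964 = 0.6484.

+0.648c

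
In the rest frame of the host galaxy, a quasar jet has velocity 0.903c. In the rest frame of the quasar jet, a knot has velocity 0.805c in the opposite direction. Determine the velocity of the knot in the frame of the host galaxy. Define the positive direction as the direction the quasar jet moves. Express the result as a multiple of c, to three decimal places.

+0.359c

With v = 0.903 and u' = -0.805 (in units of c),
u = (u' + v)/(1 + u'v/c²):
u = (-0.805 + 0.903) / (1 + (-0.805)·0.903) = 0.0980/0.2731 = 0.3589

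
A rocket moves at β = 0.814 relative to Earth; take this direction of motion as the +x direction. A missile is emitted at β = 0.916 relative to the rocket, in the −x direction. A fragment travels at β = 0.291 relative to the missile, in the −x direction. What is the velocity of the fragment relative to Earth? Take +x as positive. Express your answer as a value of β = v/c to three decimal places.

Apply u = (u' + v)/(1 + u'v/c²) successively, working outward toward Earth.
Start: velocity of the rocket relative to Earth = 0.8140c.
Compose with the missile (u' = -0.916 in the rocket frame): u_1 = (-0.916 + 0.814) / (1 + (-0.916)·0.814) = -0.1020/0.2544 = -0.4010.
Compose with the fragment (u' = -0.291 in the missile frame): u_2 = (-0.291 + (-0.401)) / (1 + (-0.291)·(-0.401)) = -0.6920/1.1167 = -0.6197.

β = -0.620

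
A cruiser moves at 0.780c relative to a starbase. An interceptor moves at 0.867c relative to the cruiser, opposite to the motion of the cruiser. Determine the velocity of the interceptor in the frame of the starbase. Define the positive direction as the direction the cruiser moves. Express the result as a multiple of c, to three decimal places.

With v = 0.780 and u' = -0.867 (in units of c),
u = (u' + v)/(1 + u'v/c²):
u = (-0.867 + 0.780) / (1 + (-0.867)·0.780) = -0.0870/0.3237 = -0.2687

-0.269c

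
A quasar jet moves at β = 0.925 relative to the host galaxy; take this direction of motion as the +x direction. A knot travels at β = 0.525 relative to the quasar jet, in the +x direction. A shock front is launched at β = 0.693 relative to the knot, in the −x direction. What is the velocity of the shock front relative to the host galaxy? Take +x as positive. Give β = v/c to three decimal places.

β = +0.875

Apply u = (u' + v)/(1 + u'v/c²) successively, working outward toward the host galaxy.
Start: velocity of the quasar jet relative to the host galaxy = 0.9250c.
Compose with the knot (u' = 0.525 in the quasar jet frame): u_1 = (0.525 + 0.925) / (1 + 0.525·0.925) = 1.4500/1.4856 = 0.9760.
Compose with the shock front (u' = -0.693 in the knot frame): u_2 = (-0.693 + 0.976) / (1 + (-0.693)·0.976) = 0.2830/0.3236 = 0.8746.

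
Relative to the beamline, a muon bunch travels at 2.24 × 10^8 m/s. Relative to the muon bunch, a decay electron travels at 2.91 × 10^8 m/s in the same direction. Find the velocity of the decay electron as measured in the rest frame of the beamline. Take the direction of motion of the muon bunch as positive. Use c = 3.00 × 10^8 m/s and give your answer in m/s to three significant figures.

2.99 × 10^8 m/s

In units of c (dividing by 3.00 × 10^8 m/s): v = 0.747, u' = 0.970.
u = (u' + v)/(1 + u'v/c²):
u = (0.970 + 0.747) / (1 + 0.970·0.747) = 1.7167/1.7243 = 0.9956
Converting back: u = 0.9956 × 3.00 × 10^8 m/s.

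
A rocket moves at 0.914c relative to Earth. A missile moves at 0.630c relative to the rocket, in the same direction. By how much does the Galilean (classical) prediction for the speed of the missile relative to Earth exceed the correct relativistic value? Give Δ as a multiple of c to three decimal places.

Δ = 0.564c

Galilean: u_cl = 0.630 + 0.914 = 1.5440.
Relativistic: u_rel = (0.630 + 0.914) / (1 + 0.630·0.914) = 1.5440/1.5758 = 0.9798.
Δ = 1.5440 − 0.9798 = 0.5642.
(The classical prediction exceeds c; the relativistic result does not.)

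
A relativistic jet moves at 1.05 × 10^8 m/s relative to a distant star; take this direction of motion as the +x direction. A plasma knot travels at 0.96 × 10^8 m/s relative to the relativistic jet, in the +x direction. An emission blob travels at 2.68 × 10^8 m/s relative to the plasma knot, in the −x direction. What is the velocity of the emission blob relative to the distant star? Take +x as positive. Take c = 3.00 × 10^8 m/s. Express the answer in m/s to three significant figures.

-1.89 × 10^8 m/s

Apply u = (u' + v)/(1 + u'v/c²) successively, working outward toward the distant star.
(Dividing each given speed by c = 3.00 × 10^8 m/s to work in units of c.)
Start: velocity of the relativistic jet relative to the distant star = 0.3500c.
Compose with the plasma knot (u' = 0.320 in the relativistic jet frame): u_1 = (0.320 + 0.350) / (1 + 0.320·0.350) = 0.6700/1.1120 = 0.6025.
Compose with the emission blob (u' = -0.893 in the plasma knot frame): u_2 = (-0.893 + 0.603) / (1 + (-0.893)·0.603) = -0.2908/0.4618 = -0.6298.
So u = -0.6298 × 3.00 × 10^8 m/s.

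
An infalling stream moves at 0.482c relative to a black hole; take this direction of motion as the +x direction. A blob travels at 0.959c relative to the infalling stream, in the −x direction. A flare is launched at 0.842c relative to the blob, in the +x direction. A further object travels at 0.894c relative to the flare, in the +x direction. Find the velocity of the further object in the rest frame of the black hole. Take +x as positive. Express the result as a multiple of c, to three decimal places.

Apply u = (u' + v)/(1 + u'v/c²) successively, working outward toward the black hole.
Start: velocity of the infalling stream relative to the black hole = 0.4820c.
Compose with the blob (u' = -0.959 in the infalling stream frame): u_1 = (-0.959 + 0.482) / (1 + (-0.959)·0.482) = -0.4770/0.5378 = -0.8870.
Compose with the flare (u' = 0.842 in the blob frame): u_2 = (0.842 + (-0.887)) / (1 + 0.842·(-0.887)) = -0.0450/0.2531 = -0.1778.
Compose with the further object (u' = 0.894 in the flare frame): u_3 = (0.894 + (-0.178)) / (1 + 0.894·(-0.178)) = 0.7162/0.8410 = 0.8516.

+0.852c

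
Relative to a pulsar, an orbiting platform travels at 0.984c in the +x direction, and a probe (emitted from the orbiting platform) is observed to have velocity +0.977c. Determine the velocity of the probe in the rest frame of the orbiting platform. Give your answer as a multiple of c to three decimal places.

Invert the composition law: u' = (u − v)/(1 − uv/c²).
u' = (0.977 − 0.984) / (1 − (0.977)(0.984)) = -0.0070/0.0386 = -0.1812.

-0.181c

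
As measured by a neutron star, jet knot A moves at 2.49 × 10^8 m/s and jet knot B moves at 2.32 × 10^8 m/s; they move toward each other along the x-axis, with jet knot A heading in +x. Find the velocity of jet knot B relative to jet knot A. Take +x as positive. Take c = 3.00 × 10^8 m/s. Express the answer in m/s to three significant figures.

β_A = 0.830, β_B = -0.773 (dividing each by c = 3.00 × 10^8 m/s).
Transform to A's frame with the inverse velocity-addition law: u' = (u − v)/(1 − uv/c²), taking u = β_B and v = β_A.
u' = (-0.773 − 0.830) / (1 − (0.830)(-0.773)) = -1.6033/1.6419 = -0.9765.
u' = -0.9765 × 3.00 × 10^8 m/s.

-2.93 × 10^8 m/s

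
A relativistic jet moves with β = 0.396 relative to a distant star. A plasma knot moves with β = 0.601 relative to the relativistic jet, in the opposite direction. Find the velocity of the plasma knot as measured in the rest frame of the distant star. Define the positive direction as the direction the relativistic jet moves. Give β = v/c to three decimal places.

β = -0.269

With v = 0.396 and u' = -0.601 (in units of c),
u = (u' + v)/(1 + u'v/c²):
u = (-0.601 + 0.396) / (1 + (-0.601)·0.396) = -0.2050/0.7620 = -0.2690
(Galilean addition would give -0.205c.)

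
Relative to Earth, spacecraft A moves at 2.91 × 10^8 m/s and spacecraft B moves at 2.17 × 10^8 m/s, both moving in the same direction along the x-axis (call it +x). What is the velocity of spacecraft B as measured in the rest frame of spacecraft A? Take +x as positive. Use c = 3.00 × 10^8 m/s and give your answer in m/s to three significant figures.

-2.48 × 10^8 m/s

β_A = 0.970, β_B = 0.723 (dividing each by c = 3.00 × 10^8 m/s).
Transform to A's frame with the inverse velocity-addition law: u' = (u − v)/(1 − uv/c²), taking u = β_B and v = β_A.
u' = (0.723 − 0.970) / (1 − (0.970)(0.723)) = -0.2467/0.2984 = -0.8267.
u' = -0.8267 × 3.00 × 10^8 m/s.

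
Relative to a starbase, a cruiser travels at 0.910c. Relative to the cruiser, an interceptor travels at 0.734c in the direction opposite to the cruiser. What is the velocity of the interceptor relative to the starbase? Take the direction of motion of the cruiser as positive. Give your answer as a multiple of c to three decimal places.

With v = 0.910 and u' = -0.734 (in units of c),
u = (u' + v)/(1 + u'v/c²):
u = (-0.734 + 0.910) / (1 + (-0.734)·0.910) = 0.1760/0.3321 = 0.5300
(Galilean addition would give +0.176c.)

+0.530c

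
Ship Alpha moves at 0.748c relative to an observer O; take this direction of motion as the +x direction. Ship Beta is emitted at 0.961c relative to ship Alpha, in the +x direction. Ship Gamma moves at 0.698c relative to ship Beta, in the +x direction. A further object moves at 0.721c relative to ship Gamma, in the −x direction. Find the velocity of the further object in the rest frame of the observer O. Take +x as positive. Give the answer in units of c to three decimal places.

Apply u = (u' + v)/(1 + u'v/c²) successively, working outward toward the observer O.
Start: velocity of ship Alpha relative to the observer O = 0.7480c.
Compose with ship Beta (u' = 0.961 in ship Alpha frame): u_1 = (0.961 + 0.748) / (1 + 0.961·0.748) = 1.7090/1.7188 = 0.9943.
Compose with ship Gamma (u' = 0.698 in ship Beta frame): u_2 = (0.698 + 0.994) / (1 + 0.698·0.994) = 1.6923/1.6940 = 0.9990.
Compose with the further object (u' = -0.721 in ship Gamma frame): u_3 = (-0.721 + 0.999) / (1 + (-0.721)·0.999) = 0.2780/0.2797 = 0.9937.

+0.994c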